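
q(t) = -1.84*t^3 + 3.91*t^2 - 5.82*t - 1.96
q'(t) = -5.52*t^2 + 7.82*t - 5.82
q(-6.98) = 854.89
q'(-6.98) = -329.34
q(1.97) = -12.32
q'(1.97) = -11.84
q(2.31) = -17.22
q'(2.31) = -17.21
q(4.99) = -162.27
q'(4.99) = -104.25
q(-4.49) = 269.55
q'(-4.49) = -152.22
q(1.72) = -9.77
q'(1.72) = -8.70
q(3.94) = -76.73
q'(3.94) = -60.70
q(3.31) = -45.11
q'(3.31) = -40.41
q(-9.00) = 1708.49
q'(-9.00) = -523.32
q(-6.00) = 571.16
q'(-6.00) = -251.46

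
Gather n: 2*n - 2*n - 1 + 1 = 0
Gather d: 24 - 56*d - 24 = -56*d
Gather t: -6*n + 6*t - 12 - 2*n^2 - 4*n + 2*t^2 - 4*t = -2*n^2 - 10*n + 2*t^2 + 2*t - 12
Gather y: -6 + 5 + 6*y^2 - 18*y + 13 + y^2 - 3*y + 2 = 7*y^2 - 21*y + 14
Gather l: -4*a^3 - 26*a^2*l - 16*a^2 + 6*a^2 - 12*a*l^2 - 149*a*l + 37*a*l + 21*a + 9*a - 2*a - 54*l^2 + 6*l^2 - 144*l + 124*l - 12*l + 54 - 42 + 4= -4*a^3 - 10*a^2 + 28*a + l^2*(-12*a - 48) + l*(-26*a^2 - 112*a - 32) + 16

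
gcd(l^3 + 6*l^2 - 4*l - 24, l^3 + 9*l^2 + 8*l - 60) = l^2 + 4*l - 12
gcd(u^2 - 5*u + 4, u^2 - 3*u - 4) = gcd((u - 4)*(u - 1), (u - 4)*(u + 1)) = u - 4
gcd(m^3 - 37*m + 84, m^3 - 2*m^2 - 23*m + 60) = m^2 - 7*m + 12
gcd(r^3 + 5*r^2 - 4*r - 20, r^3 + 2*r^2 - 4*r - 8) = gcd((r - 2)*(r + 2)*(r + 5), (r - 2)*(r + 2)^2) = r^2 - 4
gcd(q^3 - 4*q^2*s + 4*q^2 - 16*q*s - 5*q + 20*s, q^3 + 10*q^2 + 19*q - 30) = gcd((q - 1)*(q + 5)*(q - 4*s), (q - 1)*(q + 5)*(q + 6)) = q^2 + 4*q - 5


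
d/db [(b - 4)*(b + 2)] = 2*b - 2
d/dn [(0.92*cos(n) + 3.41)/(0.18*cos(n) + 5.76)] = -4.6854*sin(n)/(0.18*cos(n) + 5.76)^2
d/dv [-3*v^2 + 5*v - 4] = 5 - 6*v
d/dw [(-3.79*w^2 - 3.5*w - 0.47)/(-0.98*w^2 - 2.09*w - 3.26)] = (4.4911*w^2 + 23.7896*w + 10.4277)/(0.9604*w^4 + 4.0964*w^3 + 10.7577*w^2 + 13.6268*w + 10.6276)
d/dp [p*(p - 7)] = 2*p - 7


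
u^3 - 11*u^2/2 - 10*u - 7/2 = (u - 7)*(u + 1/2)*(u + 1)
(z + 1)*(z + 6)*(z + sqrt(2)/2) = z^3 + sqrt(2)*z^2/2 + 7*z^2 + 7*sqrt(2)*z/2 + 6*z + 3*sqrt(2)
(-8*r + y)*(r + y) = -8*r^2 - 7*r*y + y^2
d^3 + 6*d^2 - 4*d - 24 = (d - 2)*(d + 2)*(d + 6)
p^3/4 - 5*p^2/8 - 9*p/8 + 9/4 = (p/4 + 1/2)*(p - 3)*(p - 3/2)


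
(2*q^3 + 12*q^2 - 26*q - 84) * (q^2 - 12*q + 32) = 2*q^5 - 12*q^4 - 106*q^3 + 612*q^2 + 176*q - 2688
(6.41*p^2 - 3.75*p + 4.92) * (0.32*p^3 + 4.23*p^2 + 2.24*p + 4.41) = 2.0512*p^5 + 25.9143*p^4 + 0.0703000000000014*p^3 + 40.6797*p^2 - 5.5167*p + 21.6972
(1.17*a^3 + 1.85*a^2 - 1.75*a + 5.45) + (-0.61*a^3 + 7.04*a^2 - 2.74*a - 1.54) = 0.56*a^3 + 8.89*a^2 - 4.49*a + 3.91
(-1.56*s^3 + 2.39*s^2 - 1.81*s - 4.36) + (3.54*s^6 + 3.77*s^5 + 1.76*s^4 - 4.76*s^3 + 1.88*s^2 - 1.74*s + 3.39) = 3.54*s^6 + 3.77*s^5 + 1.76*s^4 - 6.32*s^3 + 4.27*s^2 - 3.55*s - 0.97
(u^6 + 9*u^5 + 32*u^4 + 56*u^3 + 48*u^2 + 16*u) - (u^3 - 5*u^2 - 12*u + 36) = u^6 + 9*u^5 + 32*u^4 + 55*u^3 + 53*u^2 + 28*u - 36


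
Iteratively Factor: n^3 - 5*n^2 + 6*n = (n)*(n^2 - 5*n + 6) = n*(n - 3)*(n - 2)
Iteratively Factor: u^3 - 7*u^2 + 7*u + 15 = (u + 1)*(u^2 - 8*u + 15) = (u - 3)*(u + 1)*(u - 5)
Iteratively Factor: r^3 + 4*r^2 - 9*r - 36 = (r - 3)*(r^2 + 7*r + 12) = (r - 3)*(r + 3)*(r + 4)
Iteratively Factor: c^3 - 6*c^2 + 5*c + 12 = (c - 3)*(c^2 - 3*c - 4) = (c - 3)*(c + 1)*(c - 4)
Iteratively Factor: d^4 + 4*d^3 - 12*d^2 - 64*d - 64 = (d - 4)*(d^3 + 8*d^2 + 20*d + 16) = (d - 4)*(d + 4)*(d^2 + 4*d + 4) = (d - 4)*(d + 2)*(d + 4)*(d + 2)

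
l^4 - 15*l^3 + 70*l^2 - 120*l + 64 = (l - 8)*(l - 4)*(l - 2)*(l - 1)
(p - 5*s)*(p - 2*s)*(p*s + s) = p^3*s - 7*p^2*s^2 + p^2*s + 10*p*s^3 - 7*p*s^2 + 10*s^3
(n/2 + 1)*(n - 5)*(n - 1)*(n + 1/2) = n^4/2 - 7*n^3/4 - 9*n^2/2 + 13*n/4 + 5/2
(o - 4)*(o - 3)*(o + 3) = o^3 - 4*o^2 - 9*o + 36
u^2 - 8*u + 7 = (u - 7)*(u - 1)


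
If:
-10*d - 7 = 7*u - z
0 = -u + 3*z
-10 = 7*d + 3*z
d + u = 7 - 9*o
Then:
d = -179/110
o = 398/495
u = 153/110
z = 51/110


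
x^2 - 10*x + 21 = (x - 7)*(x - 3)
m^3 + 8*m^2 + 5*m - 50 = (m - 2)*(m + 5)^2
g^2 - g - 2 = (g - 2)*(g + 1)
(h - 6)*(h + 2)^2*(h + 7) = h^4 + 5*h^3 - 34*h^2 - 164*h - 168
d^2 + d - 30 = (d - 5)*(d + 6)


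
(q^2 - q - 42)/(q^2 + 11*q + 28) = (q^2 - q - 42)/(q^2 + 11*q + 28)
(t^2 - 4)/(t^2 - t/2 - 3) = 2*(t + 2)/(2*t + 3)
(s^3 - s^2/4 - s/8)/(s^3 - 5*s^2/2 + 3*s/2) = (8*s^2 - 2*s - 1)/(4*(2*s^2 - 5*s + 3))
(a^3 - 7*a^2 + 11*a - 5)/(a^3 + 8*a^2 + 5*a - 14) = (a^2 - 6*a + 5)/(a^2 + 9*a + 14)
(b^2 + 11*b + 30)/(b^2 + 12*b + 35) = (b + 6)/(b + 7)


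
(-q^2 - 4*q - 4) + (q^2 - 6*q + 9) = 5 - 10*q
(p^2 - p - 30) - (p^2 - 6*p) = 5*p - 30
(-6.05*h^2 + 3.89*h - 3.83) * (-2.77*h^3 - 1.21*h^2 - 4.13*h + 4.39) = 16.7585*h^5 - 3.4548*h^4 + 30.8887*h^3 - 37.9909*h^2 + 32.895*h - 16.8137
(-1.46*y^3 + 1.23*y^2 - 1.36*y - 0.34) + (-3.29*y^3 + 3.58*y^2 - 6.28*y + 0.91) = -4.75*y^3 + 4.81*y^2 - 7.64*y + 0.57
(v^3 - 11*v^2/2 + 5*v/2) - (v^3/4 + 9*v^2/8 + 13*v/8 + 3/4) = 3*v^3/4 - 53*v^2/8 + 7*v/8 - 3/4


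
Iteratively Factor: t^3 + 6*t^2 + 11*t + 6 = (t + 1)*(t^2 + 5*t + 6) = (t + 1)*(t + 2)*(t + 3)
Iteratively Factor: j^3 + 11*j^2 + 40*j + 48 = (j + 3)*(j^2 + 8*j + 16) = (j + 3)*(j + 4)*(j + 4)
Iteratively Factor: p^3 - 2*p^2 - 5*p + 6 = (p + 2)*(p^2 - 4*p + 3) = (p - 1)*(p + 2)*(p - 3)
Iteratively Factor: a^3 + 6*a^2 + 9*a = (a + 3)*(a^2 + 3*a) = (a + 3)^2*(a)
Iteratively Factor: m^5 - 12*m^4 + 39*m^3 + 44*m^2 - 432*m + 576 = (m - 4)*(m^4 - 8*m^3 + 7*m^2 + 72*m - 144) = (m - 4)^2*(m^3 - 4*m^2 - 9*m + 36) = (m - 4)^2*(m - 3)*(m^2 - m - 12) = (m - 4)^3*(m - 3)*(m + 3)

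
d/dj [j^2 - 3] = 2*j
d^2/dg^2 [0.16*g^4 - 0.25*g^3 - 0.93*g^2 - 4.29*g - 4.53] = 1.92*g^2 - 1.5*g - 1.86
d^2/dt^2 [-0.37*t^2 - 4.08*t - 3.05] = -0.740000000000000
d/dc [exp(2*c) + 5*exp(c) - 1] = (2*exp(c) + 5)*exp(c)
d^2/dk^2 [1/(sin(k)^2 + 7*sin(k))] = (-4*sin(k) - 21 - 43/sin(k) + 42/sin(k)^2 + 98/sin(k)^3)/(sin(k) + 7)^3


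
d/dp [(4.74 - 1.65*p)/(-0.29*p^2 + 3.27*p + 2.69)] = (-0.4785*p^2 + 2.7492*p - 19.9383)/(0.0841*p^4 - 1.8966*p^3 + 9.1327*p^2 + 17.5926*p + 7.2361)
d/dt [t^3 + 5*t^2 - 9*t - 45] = 3*t^2 + 10*t - 9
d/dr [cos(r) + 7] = -sin(r)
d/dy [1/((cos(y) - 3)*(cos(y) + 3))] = sin(2*y)/((cos(y) - 3)^2*(cos(y) + 3)^2)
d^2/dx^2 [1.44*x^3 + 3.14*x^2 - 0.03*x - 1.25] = 8.64*x + 6.28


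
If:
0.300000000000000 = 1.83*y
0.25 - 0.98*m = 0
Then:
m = 0.26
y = 0.16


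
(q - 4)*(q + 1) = q^2 - 3*q - 4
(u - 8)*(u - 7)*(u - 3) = u^3 - 18*u^2 + 101*u - 168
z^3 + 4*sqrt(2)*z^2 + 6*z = z*(z + sqrt(2))*(z + 3*sqrt(2))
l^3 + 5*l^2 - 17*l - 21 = (l - 3)*(l + 1)*(l + 7)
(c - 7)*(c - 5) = c^2 - 12*c + 35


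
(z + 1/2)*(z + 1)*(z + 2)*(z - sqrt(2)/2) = z^4 - sqrt(2)*z^3/2 + 7*z^3/2 - 7*sqrt(2)*z^2/4 + 7*z^2/2 - 7*sqrt(2)*z/4 + z - sqrt(2)/2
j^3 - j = j*(j - 1)*(j + 1)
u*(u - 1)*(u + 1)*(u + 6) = u^4 + 6*u^3 - u^2 - 6*u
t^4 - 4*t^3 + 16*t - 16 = (t - 2)^3*(t + 2)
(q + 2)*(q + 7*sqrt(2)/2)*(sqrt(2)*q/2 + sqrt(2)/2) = sqrt(2)*q^3/2 + 3*sqrt(2)*q^2/2 + 7*q^2/2 + sqrt(2)*q + 21*q/2 + 7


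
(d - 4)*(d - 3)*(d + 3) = d^3 - 4*d^2 - 9*d + 36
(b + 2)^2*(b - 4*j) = b^3 - 4*b^2*j + 4*b^2 - 16*b*j + 4*b - 16*j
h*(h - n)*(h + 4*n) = h^3 + 3*h^2*n - 4*h*n^2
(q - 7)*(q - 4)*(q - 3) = q^3 - 14*q^2 + 61*q - 84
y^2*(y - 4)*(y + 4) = y^4 - 16*y^2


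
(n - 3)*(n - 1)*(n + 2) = n^3 - 2*n^2 - 5*n + 6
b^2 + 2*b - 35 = (b - 5)*(b + 7)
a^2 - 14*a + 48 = (a - 8)*(a - 6)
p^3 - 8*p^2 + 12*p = p*(p - 6)*(p - 2)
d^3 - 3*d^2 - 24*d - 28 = (d - 7)*(d + 2)^2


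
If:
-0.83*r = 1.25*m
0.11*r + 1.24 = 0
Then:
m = 7.49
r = -11.27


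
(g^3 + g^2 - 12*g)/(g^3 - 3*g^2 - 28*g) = (g - 3)/(g - 7)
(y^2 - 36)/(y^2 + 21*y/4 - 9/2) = 4*(y - 6)/(4*y - 3)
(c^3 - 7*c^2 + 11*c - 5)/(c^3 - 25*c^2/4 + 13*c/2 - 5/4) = 4*(c - 1)/(4*c - 1)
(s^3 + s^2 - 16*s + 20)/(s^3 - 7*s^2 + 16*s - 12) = (s + 5)/(s - 3)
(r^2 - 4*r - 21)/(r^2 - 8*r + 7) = (r + 3)/(r - 1)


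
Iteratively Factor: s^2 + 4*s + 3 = (s + 3)*(s + 1)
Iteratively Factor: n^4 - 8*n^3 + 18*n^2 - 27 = (n + 1)*(n^3 - 9*n^2 + 27*n - 27) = (n - 3)*(n + 1)*(n^2 - 6*n + 9) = (n - 3)^2*(n + 1)*(n - 3)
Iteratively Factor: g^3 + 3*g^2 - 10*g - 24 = (g + 2)*(g^2 + g - 12) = (g - 3)*(g + 2)*(g + 4)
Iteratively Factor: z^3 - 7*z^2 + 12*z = (z)*(z^2 - 7*z + 12) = z*(z - 4)*(z - 3)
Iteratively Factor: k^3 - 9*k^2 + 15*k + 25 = (k - 5)*(k^2 - 4*k - 5) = (k - 5)*(k + 1)*(k - 5)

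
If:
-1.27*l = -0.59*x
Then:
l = 0.464566929133858*x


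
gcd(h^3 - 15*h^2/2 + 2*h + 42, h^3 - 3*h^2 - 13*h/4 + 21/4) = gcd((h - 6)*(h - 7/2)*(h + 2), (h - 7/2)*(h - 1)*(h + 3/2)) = h - 7/2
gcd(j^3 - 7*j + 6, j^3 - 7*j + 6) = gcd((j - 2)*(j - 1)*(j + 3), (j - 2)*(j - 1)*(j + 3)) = j^3 - 7*j + 6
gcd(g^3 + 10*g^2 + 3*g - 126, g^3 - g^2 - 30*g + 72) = g^2 + 3*g - 18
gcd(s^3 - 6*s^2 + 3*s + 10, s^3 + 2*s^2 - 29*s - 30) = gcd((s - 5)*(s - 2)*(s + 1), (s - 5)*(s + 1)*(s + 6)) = s^2 - 4*s - 5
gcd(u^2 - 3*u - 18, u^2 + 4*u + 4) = 1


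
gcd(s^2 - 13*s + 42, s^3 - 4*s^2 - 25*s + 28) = s - 7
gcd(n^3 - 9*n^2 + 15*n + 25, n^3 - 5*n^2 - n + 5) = n^2 - 4*n - 5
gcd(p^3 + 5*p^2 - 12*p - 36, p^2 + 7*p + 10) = p + 2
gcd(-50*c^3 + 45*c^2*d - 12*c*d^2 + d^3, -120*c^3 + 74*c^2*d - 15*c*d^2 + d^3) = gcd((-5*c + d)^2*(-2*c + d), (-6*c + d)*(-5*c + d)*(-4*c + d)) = 5*c - d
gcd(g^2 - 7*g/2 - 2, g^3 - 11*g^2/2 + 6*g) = g - 4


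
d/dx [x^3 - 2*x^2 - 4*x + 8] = 3*x^2 - 4*x - 4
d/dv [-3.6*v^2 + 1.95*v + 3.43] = 1.95 - 7.2*v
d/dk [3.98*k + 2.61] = 3.98000000000000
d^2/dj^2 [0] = 0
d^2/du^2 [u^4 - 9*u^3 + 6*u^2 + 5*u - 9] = 12*u^2 - 54*u + 12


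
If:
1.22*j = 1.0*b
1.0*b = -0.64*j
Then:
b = 0.00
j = 0.00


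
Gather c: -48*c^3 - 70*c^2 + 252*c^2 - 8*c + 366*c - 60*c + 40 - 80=-48*c^3 + 182*c^2 + 298*c - 40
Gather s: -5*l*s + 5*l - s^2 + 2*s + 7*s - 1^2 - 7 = 5*l - s^2 + s*(9 - 5*l) - 8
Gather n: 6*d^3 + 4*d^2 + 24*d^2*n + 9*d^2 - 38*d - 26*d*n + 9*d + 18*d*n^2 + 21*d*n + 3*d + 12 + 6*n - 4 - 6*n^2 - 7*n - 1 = 6*d^3 + 13*d^2 - 26*d + n^2*(18*d - 6) + n*(24*d^2 - 5*d - 1) + 7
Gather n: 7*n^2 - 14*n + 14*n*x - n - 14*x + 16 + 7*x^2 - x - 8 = 7*n^2 + n*(14*x - 15) + 7*x^2 - 15*x + 8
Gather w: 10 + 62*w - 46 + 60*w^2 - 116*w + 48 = 60*w^2 - 54*w + 12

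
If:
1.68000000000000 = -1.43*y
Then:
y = -1.17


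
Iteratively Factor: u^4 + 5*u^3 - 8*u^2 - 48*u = (u - 3)*(u^3 + 8*u^2 + 16*u) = (u - 3)*(u + 4)*(u^2 + 4*u) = u*(u - 3)*(u + 4)*(u + 4)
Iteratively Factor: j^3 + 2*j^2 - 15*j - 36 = (j + 3)*(j^2 - j - 12) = (j - 4)*(j + 3)*(j + 3)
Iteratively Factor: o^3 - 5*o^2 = (o)*(o^2 - 5*o) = o^2*(o - 5)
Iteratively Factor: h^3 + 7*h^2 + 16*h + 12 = (h + 3)*(h^2 + 4*h + 4) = (h + 2)*(h + 3)*(h + 2)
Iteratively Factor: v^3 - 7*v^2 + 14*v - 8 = (v - 1)*(v^2 - 6*v + 8) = (v - 2)*(v - 1)*(v - 4)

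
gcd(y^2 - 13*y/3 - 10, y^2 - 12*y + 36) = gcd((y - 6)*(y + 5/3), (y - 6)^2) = y - 6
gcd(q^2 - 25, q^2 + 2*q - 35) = q - 5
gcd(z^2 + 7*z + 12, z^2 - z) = 1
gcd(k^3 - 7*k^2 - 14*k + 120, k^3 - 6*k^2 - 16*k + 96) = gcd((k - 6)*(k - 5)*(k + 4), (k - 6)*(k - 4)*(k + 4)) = k^2 - 2*k - 24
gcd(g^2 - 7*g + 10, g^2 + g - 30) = g - 5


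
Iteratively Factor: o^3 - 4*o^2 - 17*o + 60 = (o - 5)*(o^2 + o - 12) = (o - 5)*(o - 3)*(o + 4)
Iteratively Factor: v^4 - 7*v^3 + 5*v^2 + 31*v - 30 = (v - 5)*(v^3 - 2*v^2 - 5*v + 6) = (v - 5)*(v - 1)*(v^2 - v - 6) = (v - 5)*(v - 1)*(v + 2)*(v - 3)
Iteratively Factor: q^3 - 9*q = (q + 3)*(q^2 - 3*q) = (q - 3)*(q + 3)*(q)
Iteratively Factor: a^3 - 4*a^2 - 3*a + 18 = (a - 3)*(a^2 - a - 6) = (a - 3)*(a + 2)*(a - 3)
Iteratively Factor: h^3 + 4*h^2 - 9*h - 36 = (h - 3)*(h^2 + 7*h + 12) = (h - 3)*(h + 3)*(h + 4)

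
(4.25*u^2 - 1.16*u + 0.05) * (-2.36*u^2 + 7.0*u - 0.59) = -10.03*u^4 + 32.4876*u^3 - 10.7455*u^2 + 1.0344*u - 0.0295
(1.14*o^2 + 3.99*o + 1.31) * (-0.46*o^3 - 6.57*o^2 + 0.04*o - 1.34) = -0.5244*o^5 - 9.3252*o^4 - 26.7713*o^3 - 9.9747*o^2 - 5.2942*o - 1.7554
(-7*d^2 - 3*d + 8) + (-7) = -7*d^2 - 3*d + 1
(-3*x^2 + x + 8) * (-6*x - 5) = 18*x^3 + 9*x^2 - 53*x - 40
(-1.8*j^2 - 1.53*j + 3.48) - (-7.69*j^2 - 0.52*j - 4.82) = 5.89*j^2 - 1.01*j + 8.3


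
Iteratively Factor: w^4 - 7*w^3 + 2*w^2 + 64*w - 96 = (w - 4)*(w^3 - 3*w^2 - 10*w + 24) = (w - 4)*(w + 3)*(w^2 - 6*w + 8) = (w - 4)^2*(w + 3)*(w - 2)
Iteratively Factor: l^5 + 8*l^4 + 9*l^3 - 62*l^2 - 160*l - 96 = (l - 3)*(l^4 + 11*l^3 + 42*l^2 + 64*l + 32) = (l - 3)*(l + 1)*(l^3 + 10*l^2 + 32*l + 32) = (l - 3)*(l + 1)*(l + 4)*(l^2 + 6*l + 8) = (l - 3)*(l + 1)*(l + 4)^2*(l + 2)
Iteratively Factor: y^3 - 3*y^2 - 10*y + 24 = (y - 4)*(y^2 + y - 6) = (y - 4)*(y + 3)*(y - 2)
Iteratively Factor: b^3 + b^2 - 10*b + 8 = (b - 2)*(b^2 + 3*b - 4) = (b - 2)*(b - 1)*(b + 4)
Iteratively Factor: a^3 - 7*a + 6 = (a - 1)*(a^2 + a - 6) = (a - 1)*(a + 3)*(a - 2)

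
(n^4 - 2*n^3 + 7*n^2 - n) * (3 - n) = -n^5 + 5*n^4 - 13*n^3 + 22*n^2 - 3*n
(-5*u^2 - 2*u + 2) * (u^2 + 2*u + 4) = -5*u^4 - 12*u^3 - 22*u^2 - 4*u + 8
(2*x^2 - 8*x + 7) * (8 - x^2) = -2*x^4 + 8*x^3 + 9*x^2 - 64*x + 56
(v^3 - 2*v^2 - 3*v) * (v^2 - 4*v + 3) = v^5 - 6*v^4 + 8*v^3 + 6*v^2 - 9*v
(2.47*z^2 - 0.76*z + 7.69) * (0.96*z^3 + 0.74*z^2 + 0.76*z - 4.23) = 2.3712*z^5 + 1.0982*z^4 + 8.6972*z^3 - 5.3351*z^2 + 9.0592*z - 32.5287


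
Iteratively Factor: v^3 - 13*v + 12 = (v - 3)*(v^2 + 3*v - 4) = (v - 3)*(v + 4)*(v - 1)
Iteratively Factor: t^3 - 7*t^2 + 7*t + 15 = (t + 1)*(t^2 - 8*t + 15) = (t - 5)*(t + 1)*(t - 3)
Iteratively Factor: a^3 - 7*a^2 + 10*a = (a - 2)*(a^2 - 5*a) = (a - 5)*(a - 2)*(a)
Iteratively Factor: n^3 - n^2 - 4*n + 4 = (n + 2)*(n^2 - 3*n + 2) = (n - 1)*(n + 2)*(n - 2)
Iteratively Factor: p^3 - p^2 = (p)*(p^2 - p) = p*(p - 1)*(p)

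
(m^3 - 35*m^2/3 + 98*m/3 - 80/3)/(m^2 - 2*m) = m - 29/3 + 40/(3*m)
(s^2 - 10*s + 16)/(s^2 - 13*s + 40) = (s - 2)/(s - 5)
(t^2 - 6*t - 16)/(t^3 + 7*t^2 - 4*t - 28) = (t - 8)/(t^2 + 5*t - 14)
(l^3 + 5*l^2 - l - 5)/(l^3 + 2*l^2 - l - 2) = (l + 5)/(l + 2)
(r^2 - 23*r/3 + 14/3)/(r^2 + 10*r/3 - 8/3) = (r - 7)/(r + 4)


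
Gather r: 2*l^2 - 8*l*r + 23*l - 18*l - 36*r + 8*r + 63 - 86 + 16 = 2*l^2 + 5*l + r*(-8*l - 28) - 7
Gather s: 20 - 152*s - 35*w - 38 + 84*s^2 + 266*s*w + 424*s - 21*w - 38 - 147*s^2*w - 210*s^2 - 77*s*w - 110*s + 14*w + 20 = s^2*(-147*w - 126) + s*(189*w + 162) - 42*w - 36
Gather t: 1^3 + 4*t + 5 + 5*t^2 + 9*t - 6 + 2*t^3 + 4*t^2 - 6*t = 2*t^3 + 9*t^2 + 7*t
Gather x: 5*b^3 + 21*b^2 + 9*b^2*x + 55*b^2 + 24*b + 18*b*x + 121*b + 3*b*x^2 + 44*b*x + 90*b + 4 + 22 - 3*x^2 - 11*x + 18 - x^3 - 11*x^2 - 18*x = 5*b^3 + 76*b^2 + 235*b - x^3 + x^2*(3*b - 14) + x*(9*b^2 + 62*b - 29) + 44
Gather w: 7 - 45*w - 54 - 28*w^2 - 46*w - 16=-28*w^2 - 91*w - 63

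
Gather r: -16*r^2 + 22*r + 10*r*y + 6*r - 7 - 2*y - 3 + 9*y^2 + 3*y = -16*r^2 + r*(10*y + 28) + 9*y^2 + y - 10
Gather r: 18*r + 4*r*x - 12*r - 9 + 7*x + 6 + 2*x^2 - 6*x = r*(4*x + 6) + 2*x^2 + x - 3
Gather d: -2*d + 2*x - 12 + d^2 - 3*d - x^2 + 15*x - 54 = d^2 - 5*d - x^2 + 17*x - 66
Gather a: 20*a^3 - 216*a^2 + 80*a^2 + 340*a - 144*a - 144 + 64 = 20*a^3 - 136*a^2 + 196*a - 80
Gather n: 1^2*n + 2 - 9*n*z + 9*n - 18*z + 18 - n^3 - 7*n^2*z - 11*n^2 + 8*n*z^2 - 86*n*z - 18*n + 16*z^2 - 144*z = -n^3 + n^2*(-7*z - 11) + n*(8*z^2 - 95*z - 8) + 16*z^2 - 162*z + 20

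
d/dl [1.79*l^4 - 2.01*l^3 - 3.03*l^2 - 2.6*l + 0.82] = 7.16*l^3 - 6.03*l^2 - 6.06*l - 2.6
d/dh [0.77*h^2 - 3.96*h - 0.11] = 1.54*h - 3.96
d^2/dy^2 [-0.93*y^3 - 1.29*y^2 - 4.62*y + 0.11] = -5.58*y - 2.58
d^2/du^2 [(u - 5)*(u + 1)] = 2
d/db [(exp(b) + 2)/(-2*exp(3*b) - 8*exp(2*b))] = (exp(2*b) + 5*exp(b) + 8)*exp(-2*b)/(exp(2*b) + 8*exp(b) + 16)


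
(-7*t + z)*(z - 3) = -7*t*z + 21*t + z^2 - 3*z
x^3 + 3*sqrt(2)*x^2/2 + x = x*(x + sqrt(2)/2)*(x + sqrt(2))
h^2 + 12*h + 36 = (h + 6)^2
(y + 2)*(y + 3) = y^2 + 5*y + 6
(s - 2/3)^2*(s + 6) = s^3 + 14*s^2/3 - 68*s/9 + 8/3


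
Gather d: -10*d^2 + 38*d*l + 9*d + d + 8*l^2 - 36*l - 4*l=-10*d^2 + d*(38*l + 10) + 8*l^2 - 40*l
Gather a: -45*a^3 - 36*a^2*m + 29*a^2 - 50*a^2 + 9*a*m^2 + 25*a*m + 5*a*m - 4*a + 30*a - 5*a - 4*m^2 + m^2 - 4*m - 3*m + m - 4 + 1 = -45*a^3 + a^2*(-36*m - 21) + a*(9*m^2 + 30*m + 21) - 3*m^2 - 6*m - 3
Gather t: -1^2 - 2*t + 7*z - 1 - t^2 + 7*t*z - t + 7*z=-t^2 + t*(7*z - 3) + 14*z - 2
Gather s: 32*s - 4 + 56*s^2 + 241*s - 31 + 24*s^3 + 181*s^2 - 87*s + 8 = 24*s^3 + 237*s^2 + 186*s - 27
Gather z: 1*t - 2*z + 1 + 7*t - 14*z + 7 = 8*t - 16*z + 8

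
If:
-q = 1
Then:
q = -1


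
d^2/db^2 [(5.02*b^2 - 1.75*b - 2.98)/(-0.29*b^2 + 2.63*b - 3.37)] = (4.44089209850063e-16*b^4 - 7.36315799999999*b^3 + 30.939984*b^2 - 23.898726*b - 47.60241)/(0.024389*b^6 - 0.663549*b^5 + 6.867954*b^4 - 33.613241*b^3 + 79.810362*b^2 - 89.605941*b + 38.272753)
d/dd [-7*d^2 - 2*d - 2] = -14*d - 2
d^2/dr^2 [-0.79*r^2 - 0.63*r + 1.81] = -1.58000000000000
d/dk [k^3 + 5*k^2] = k*(3*k + 10)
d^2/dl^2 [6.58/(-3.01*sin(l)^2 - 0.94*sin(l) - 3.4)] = (238.461832*sin(l)^4 + 55.852356*sin(l)^3 - 621.23754*sin(l)^2 - 132.734392*sin(l) + 123.051264)/(3.01*sin(l)^2 + 0.94*sin(l) + 3.4)^3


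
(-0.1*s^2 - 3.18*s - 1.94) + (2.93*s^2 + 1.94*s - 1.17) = 2.83*s^2 - 1.24*s - 3.11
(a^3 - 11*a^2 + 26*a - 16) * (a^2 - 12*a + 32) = a^5 - 23*a^4 + 190*a^3 - 680*a^2 + 1024*a - 512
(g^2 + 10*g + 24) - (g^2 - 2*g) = 12*g + 24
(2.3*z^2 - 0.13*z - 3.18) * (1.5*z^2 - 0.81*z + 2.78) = 3.45*z^4 - 2.058*z^3 + 1.7293*z^2 + 2.2144*z - 8.8404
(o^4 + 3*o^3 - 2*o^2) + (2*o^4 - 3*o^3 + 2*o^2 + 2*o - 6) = 3*o^4 + 2*o - 6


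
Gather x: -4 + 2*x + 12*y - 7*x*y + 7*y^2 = x*(2 - 7*y) + 7*y^2 + 12*y - 4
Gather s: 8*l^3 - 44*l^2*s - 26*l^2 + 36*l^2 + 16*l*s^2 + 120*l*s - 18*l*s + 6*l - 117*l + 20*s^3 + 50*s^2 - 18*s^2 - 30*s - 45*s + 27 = 8*l^3 + 10*l^2 - 111*l + 20*s^3 + s^2*(16*l + 32) + s*(-44*l^2 + 102*l - 75) + 27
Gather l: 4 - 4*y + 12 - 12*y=16 - 16*y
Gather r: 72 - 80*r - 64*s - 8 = -80*r - 64*s + 64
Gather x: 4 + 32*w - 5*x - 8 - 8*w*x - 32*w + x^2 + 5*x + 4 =-8*w*x + x^2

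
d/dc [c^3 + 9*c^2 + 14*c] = 3*c^2 + 18*c + 14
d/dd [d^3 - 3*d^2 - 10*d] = 3*d^2 - 6*d - 10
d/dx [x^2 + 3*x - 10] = 2*x + 3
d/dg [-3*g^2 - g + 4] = -6*g - 1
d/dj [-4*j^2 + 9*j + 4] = 9 - 8*j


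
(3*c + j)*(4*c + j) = 12*c^2 + 7*c*j + j^2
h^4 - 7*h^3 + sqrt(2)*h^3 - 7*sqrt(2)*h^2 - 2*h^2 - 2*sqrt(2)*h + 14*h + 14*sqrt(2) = (h - 7)*(h - sqrt(2))*(h + sqrt(2))^2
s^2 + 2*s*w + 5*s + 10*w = (s + 5)*(s + 2*w)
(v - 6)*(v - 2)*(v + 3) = v^3 - 5*v^2 - 12*v + 36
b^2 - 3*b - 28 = (b - 7)*(b + 4)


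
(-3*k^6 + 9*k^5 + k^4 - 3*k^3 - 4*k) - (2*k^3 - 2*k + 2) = -3*k^6 + 9*k^5 + k^4 - 5*k^3 - 2*k - 2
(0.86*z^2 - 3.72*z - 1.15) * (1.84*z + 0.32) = 1.5824*z^3 - 6.5696*z^2 - 3.3064*z - 0.368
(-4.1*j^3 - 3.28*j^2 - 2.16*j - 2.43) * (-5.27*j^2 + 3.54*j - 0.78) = 21.607*j^5 + 2.7716*j^4 + 2.97*j^3 + 7.7181*j^2 - 6.9174*j + 1.8954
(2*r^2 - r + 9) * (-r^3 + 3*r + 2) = -2*r^5 + r^4 - 3*r^3 + r^2 + 25*r + 18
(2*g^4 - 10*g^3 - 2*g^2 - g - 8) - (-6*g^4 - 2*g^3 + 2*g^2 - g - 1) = 8*g^4 - 8*g^3 - 4*g^2 - 7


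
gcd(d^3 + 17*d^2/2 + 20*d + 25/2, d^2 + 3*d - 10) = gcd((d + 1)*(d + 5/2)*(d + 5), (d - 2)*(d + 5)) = d + 5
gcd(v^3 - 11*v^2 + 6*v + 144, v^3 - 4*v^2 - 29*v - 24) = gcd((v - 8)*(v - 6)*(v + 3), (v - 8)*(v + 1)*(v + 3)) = v^2 - 5*v - 24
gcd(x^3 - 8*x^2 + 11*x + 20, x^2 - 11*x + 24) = 1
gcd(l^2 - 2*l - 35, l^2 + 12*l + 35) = l + 5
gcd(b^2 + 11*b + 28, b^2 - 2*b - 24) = b + 4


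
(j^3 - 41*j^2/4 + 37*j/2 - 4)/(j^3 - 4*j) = (j^2 - 33*j/4 + 2)/(j*(j + 2))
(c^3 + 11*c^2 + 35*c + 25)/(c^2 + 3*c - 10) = (c^2 + 6*c + 5)/(c - 2)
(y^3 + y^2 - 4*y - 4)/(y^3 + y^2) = 1 - 4/y^2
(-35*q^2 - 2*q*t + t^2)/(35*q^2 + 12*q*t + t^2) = (-7*q + t)/(7*q + t)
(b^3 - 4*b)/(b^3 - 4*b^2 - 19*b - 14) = b*(b - 2)/(b^2 - 6*b - 7)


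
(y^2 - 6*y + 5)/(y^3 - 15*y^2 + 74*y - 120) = (y - 1)/(y^2 - 10*y + 24)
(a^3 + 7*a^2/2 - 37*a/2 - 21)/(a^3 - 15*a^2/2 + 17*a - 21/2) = (a^2 + 7*a + 6)/(a^2 - 4*a + 3)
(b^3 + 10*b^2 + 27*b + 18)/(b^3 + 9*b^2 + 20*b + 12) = (b + 3)/(b + 2)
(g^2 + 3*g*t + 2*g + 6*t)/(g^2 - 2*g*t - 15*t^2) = (-g - 2)/(-g + 5*t)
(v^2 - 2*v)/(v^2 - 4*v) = (v - 2)/(v - 4)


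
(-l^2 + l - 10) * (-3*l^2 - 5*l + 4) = 3*l^4 + 2*l^3 + 21*l^2 + 54*l - 40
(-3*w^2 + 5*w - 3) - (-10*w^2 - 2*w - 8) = 7*w^2 + 7*w + 5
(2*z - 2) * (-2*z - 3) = -4*z^2 - 2*z + 6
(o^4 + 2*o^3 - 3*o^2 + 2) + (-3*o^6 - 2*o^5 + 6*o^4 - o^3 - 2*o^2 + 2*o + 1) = -3*o^6 - 2*o^5 + 7*o^4 + o^3 - 5*o^2 + 2*o + 3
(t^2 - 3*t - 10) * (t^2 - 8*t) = t^4 - 11*t^3 + 14*t^2 + 80*t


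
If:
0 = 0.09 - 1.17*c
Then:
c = 0.08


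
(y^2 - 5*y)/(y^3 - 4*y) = (y - 5)/(y^2 - 4)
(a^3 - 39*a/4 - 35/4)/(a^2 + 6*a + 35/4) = (2*a^2 - 5*a - 7)/(2*a + 7)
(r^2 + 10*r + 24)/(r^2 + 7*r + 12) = (r + 6)/(r + 3)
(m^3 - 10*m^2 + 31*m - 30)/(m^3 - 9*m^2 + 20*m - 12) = (m^2 - 8*m + 15)/(m^2 - 7*m + 6)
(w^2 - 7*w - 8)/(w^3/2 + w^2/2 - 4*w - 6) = 2*(w^2 - 7*w - 8)/(w^3 + w^2 - 8*w - 12)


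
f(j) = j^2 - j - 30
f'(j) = 2*j - 1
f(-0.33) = -29.56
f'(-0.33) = -1.66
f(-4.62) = -4.04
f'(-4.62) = -10.24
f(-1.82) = -24.87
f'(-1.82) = -4.64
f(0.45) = -30.25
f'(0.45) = -0.10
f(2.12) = -27.63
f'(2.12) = 3.24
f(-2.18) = -23.07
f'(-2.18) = -5.36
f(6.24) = 2.70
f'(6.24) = 11.48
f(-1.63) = -25.71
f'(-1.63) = -4.26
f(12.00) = 102.00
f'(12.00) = 23.00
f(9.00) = 42.00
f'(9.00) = 17.00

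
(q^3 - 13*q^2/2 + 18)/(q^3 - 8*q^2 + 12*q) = (q + 3/2)/q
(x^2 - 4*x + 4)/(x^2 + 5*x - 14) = (x - 2)/(x + 7)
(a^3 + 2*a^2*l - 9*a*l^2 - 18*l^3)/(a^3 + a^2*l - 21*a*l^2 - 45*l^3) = (a^2 - a*l - 6*l^2)/(a^2 - 2*a*l - 15*l^2)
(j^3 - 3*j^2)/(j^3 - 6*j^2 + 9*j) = j/(j - 3)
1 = 1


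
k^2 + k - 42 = (k - 6)*(k + 7)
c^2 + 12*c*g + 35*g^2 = (c + 5*g)*(c + 7*g)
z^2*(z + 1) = z^3 + z^2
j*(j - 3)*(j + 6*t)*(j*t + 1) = j^4*t + 6*j^3*t^2 - 3*j^3*t + j^3 - 18*j^2*t^2 + 6*j^2*t - 3*j^2 - 18*j*t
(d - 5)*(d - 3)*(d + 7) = d^3 - d^2 - 41*d + 105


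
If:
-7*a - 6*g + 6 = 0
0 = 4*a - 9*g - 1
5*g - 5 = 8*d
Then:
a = 20/29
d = -175/348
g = 17/87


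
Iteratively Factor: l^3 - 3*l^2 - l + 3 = (l + 1)*(l^2 - 4*l + 3) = (l - 1)*(l + 1)*(l - 3)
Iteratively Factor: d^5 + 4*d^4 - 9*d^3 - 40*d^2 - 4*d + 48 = (d + 2)*(d^4 + 2*d^3 - 13*d^2 - 14*d + 24) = (d - 3)*(d + 2)*(d^3 + 5*d^2 + 2*d - 8) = (d - 3)*(d + 2)^2*(d^2 + 3*d - 4) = (d - 3)*(d + 2)^2*(d + 4)*(d - 1)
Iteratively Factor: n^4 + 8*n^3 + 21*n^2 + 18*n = (n + 3)*(n^3 + 5*n^2 + 6*n) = (n + 2)*(n + 3)*(n^2 + 3*n) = (n + 2)*(n + 3)^2*(n)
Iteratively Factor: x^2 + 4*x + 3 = (x + 1)*(x + 3)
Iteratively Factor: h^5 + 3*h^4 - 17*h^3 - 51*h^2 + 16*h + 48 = (h + 3)*(h^4 - 17*h^2 + 16) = (h + 1)*(h + 3)*(h^3 - h^2 - 16*h + 16) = (h + 1)*(h + 3)*(h + 4)*(h^2 - 5*h + 4) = (h - 1)*(h + 1)*(h + 3)*(h + 4)*(h - 4)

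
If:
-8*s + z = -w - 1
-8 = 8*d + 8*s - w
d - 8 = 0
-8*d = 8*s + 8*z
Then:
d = 8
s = 65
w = 592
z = -73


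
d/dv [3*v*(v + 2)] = 6*v + 6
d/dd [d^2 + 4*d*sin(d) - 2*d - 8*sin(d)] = 4*d*cos(d) + 2*d + 4*sin(d) - 8*cos(d) - 2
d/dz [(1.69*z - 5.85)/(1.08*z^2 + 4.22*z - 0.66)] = (-1.8252*z^2 + 12.636*z + 23.5716)/(1.1664*z^4 + 9.1152*z^3 + 16.3828*z^2 - 5.5704*z + 0.4356)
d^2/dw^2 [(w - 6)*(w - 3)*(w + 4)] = 6*w - 10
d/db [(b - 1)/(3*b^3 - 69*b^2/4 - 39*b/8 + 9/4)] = 8*(-16*b^3 + 70*b^2 - 92*b - 7)/(3*(64*b^6 - 736*b^5 + 1908*b^4 + 1292*b^3 - 383*b^2 - 156*b + 36))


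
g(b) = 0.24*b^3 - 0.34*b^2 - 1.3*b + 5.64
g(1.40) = 3.81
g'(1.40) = -0.84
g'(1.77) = -0.25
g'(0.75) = -1.40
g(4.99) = 20.51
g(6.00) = 37.44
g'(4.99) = 13.23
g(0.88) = 4.40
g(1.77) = 3.60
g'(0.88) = -1.34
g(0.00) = 5.64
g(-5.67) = -41.67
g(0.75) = 4.58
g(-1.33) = 6.20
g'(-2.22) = 3.76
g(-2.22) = 4.22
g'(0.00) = -1.30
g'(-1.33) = 0.88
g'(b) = 0.72*b^2 - 0.68*b - 1.3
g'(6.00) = 20.54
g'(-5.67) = 25.70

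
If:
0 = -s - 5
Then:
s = -5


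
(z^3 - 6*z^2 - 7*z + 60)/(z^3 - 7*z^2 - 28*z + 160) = (z^2 - 2*z - 15)/(z^2 - 3*z - 40)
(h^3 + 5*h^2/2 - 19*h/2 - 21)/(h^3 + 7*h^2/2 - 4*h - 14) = (h - 3)/(h - 2)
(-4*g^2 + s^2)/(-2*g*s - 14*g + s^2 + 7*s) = (2*g + s)/(s + 7)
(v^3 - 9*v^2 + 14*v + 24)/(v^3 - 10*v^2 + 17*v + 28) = (v - 6)/(v - 7)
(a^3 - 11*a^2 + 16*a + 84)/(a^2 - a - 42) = (a^2 - 4*a - 12)/(a + 6)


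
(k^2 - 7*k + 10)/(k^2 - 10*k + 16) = (k - 5)/(k - 8)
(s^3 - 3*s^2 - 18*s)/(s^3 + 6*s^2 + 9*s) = (s - 6)/(s + 3)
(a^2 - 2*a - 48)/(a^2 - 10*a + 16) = (a + 6)/(a - 2)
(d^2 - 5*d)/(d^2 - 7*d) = (d - 5)/(d - 7)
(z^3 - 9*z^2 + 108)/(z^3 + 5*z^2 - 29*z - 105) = (z^2 - 12*z + 36)/(z^2 + 2*z - 35)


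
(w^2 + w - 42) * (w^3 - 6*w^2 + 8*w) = w^5 - 5*w^4 - 40*w^3 + 260*w^2 - 336*w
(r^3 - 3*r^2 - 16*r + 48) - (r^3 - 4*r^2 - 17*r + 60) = r^2 + r - 12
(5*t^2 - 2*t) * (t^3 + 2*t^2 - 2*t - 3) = 5*t^5 + 8*t^4 - 14*t^3 - 11*t^2 + 6*t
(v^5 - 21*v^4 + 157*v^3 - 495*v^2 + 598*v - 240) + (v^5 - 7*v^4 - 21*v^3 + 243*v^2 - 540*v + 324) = 2*v^5 - 28*v^4 + 136*v^3 - 252*v^2 + 58*v + 84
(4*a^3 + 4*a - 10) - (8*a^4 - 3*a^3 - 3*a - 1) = -8*a^4 + 7*a^3 + 7*a - 9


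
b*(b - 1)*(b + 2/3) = b^3 - b^2/3 - 2*b/3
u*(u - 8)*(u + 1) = u^3 - 7*u^2 - 8*u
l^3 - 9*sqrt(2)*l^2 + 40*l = l*(l - 5*sqrt(2))*(l - 4*sqrt(2))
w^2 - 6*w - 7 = (w - 7)*(w + 1)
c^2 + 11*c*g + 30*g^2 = (c + 5*g)*(c + 6*g)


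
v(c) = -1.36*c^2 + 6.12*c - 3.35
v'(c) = 6.12 - 2.72*c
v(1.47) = 2.71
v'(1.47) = 2.12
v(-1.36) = -14.19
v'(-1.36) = 9.82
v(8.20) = -44.61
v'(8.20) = -16.18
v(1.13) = 1.83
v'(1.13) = 3.05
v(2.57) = 3.40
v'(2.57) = -0.87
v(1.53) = 2.83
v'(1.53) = 1.96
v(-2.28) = -24.37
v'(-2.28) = 12.32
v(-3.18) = -36.56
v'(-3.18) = 14.77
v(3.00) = 2.77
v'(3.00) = -2.04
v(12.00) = -125.75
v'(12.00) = -26.52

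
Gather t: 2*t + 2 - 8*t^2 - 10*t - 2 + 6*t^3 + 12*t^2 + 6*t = 6*t^3 + 4*t^2 - 2*t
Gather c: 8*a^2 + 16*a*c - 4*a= 8*a^2 + 16*a*c - 4*a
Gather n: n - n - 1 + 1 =0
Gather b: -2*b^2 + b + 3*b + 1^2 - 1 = -2*b^2 + 4*b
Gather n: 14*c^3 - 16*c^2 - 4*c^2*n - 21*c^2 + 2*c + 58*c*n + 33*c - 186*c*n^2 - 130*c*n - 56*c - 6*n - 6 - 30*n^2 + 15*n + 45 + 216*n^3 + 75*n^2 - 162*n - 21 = 14*c^3 - 37*c^2 - 21*c + 216*n^3 + n^2*(45 - 186*c) + n*(-4*c^2 - 72*c - 153) + 18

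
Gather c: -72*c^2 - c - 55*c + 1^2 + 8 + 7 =-72*c^2 - 56*c + 16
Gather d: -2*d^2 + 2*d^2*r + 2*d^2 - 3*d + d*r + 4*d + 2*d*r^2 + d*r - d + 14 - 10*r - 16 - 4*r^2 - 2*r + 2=2*d^2*r + d*(2*r^2 + 2*r) - 4*r^2 - 12*r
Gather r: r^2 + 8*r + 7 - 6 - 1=r^2 + 8*r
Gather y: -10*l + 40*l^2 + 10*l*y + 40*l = 40*l^2 + 10*l*y + 30*l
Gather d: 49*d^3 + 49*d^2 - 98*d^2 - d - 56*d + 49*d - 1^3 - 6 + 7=49*d^3 - 49*d^2 - 8*d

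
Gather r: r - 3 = r - 3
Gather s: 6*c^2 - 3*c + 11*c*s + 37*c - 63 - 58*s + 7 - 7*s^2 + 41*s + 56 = 6*c^2 + 34*c - 7*s^2 + s*(11*c - 17)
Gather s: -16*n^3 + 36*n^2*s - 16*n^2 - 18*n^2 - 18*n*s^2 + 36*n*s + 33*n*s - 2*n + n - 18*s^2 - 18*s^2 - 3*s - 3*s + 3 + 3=-16*n^3 - 34*n^2 - n + s^2*(-18*n - 36) + s*(36*n^2 + 69*n - 6) + 6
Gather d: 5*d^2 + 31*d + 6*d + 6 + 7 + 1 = 5*d^2 + 37*d + 14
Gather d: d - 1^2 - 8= d - 9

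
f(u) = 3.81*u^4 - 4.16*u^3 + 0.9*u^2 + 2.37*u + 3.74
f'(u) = 15.24*u^3 - 12.48*u^2 + 1.8*u + 2.37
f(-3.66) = 894.75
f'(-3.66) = -918.58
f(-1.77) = 62.83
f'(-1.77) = -124.42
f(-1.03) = 11.09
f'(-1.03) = -29.38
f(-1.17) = 16.00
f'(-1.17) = -41.23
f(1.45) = 13.23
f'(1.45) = 25.20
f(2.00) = 39.76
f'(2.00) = 77.97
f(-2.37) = 178.76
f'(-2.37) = -274.87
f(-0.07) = 3.58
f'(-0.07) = 2.18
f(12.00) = 71977.46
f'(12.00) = 24561.57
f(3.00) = 215.24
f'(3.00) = 306.93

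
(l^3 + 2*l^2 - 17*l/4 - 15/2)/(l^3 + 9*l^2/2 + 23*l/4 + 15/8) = 2*(l - 2)/(2*l + 1)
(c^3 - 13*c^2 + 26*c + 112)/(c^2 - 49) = (c^2 - 6*c - 16)/(c + 7)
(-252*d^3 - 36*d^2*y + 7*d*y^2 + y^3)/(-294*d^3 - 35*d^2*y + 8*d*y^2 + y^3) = (6*d + y)/(7*d + y)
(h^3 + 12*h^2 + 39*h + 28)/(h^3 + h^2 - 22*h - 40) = (h^2 + 8*h + 7)/(h^2 - 3*h - 10)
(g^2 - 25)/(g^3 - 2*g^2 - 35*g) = (g - 5)/(g*(g - 7))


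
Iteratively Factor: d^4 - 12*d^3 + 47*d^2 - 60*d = (d)*(d^3 - 12*d^2 + 47*d - 60) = d*(d - 5)*(d^2 - 7*d + 12) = d*(d - 5)*(d - 3)*(d - 4)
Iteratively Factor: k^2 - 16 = (k - 4)*(k + 4)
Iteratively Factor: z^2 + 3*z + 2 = (z + 1)*(z + 2)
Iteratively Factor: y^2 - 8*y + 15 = (y - 5)*(y - 3)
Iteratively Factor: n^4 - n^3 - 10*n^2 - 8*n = (n)*(n^3 - n^2 - 10*n - 8) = n*(n + 2)*(n^2 - 3*n - 4) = n*(n + 1)*(n + 2)*(n - 4)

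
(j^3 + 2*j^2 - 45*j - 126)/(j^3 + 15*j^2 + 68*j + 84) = (j^2 - 4*j - 21)/(j^2 + 9*j + 14)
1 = 1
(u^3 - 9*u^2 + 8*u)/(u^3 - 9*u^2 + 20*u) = (u^2 - 9*u + 8)/(u^2 - 9*u + 20)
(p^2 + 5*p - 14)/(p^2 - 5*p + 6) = (p + 7)/(p - 3)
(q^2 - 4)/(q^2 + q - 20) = (q^2 - 4)/(q^2 + q - 20)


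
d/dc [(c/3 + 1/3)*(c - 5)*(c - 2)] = c^2 - 4*c + 1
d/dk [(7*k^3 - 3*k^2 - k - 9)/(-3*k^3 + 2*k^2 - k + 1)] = 5*(k^4 - 4*k^3 - 11*k^2 + 6*k - 2)/(9*k^6 - 12*k^5 + 10*k^4 - 10*k^3 + 5*k^2 - 2*k + 1)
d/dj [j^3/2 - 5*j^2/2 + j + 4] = 3*j^2/2 - 5*j + 1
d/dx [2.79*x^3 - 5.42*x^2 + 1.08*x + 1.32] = 8.37*x^2 - 10.84*x + 1.08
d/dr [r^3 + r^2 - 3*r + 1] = 3*r^2 + 2*r - 3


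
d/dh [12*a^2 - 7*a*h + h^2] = -7*a + 2*h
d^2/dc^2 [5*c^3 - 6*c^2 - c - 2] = 30*c - 12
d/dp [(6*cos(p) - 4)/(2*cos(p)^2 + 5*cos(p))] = 4*(3*sin(p) - 5*sin(p)/cos(p)^2 - 4*tan(p))/(2*cos(p) + 5)^2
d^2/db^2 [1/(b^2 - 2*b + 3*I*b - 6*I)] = 2*(-b^2 + 2*b - 3*I*b + (2*b - 2 + 3*I)^2 + 6*I)/(b^2 - 2*b + 3*I*b - 6*I)^3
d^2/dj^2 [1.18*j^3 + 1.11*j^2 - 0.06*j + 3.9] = 7.08*j + 2.22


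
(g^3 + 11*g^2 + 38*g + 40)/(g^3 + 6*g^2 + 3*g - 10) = (g + 4)/(g - 1)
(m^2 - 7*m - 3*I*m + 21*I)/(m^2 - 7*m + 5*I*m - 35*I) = (m - 3*I)/(m + 5*I)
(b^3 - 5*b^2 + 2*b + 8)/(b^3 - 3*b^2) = (b^3 - 5*b^2 + 2*b + 8)/(b^2*(b - 3))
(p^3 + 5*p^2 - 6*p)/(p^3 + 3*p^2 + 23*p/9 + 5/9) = 9*p*(p^2 + 5*p - 6)/(9*p^3 + 27*p^2 + 23*p + 5)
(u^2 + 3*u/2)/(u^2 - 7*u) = (u + 3/2)/(u - 7)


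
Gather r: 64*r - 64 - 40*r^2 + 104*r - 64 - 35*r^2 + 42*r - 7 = -75*r^2 + 210*r - 135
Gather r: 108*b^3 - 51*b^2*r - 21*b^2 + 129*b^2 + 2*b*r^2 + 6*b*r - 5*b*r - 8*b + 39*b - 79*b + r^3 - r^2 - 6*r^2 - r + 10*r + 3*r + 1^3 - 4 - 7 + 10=108*b^3 + 108*b^2 - 48*b + r^3 + r^2*(2*b - 7) + r*(-51*b^2 + b + 12)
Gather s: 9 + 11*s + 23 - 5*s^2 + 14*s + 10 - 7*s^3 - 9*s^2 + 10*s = -7*s^3 - 14*s^2 + 35*s + 42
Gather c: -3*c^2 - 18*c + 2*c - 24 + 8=-3*c^2 - 16*c - 16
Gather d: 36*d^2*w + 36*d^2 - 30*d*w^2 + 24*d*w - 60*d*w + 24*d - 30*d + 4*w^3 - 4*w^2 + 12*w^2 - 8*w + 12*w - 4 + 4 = d^2*(36*w + 36) + d*(-30*w^2 - 36*w - 6) + 4*w^3 + 8*w^2 + 4*w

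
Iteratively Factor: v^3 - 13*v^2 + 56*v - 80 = (v - 4)*(v^2 - 9*v + 20) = (v - 4)^2*(v - 5)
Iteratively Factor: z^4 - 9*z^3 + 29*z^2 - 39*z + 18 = (z - 3)*(z^3 - 6*z^2 + 11*z - 6) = (z - 3)*(z - 1)*(z^2 - 5*z + 6) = (z - 3)^2*(z - 1)*(z - 2)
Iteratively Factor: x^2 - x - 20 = (x + 4)*(x - 5)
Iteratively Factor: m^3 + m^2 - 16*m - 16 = (m + 4)*(m^2 - 3*m - 4) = (m - 4)*(m + 4)*(m + 1)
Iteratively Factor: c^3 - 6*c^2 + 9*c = (c - 3)*(c^2 - 3*c) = (c - 3)^2*(c)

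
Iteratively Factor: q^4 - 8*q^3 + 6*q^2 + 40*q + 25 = (q - 5)*(q^3 - 3*q^2 - 9*q - 5) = (q - 5)*(q + 1)*(q^2 - 4*q - 5) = (q - 5)*(q + 1)^2*(q - 5)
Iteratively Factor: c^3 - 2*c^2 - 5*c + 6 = (c + 2)*(c^2 - 4*c + 3) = (c - 3)*(c + 2)*(c - 1)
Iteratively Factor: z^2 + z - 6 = (z - 2)*(z + 3)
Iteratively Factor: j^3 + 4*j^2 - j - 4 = (j - 1)*(j^2 + 5*j + 4) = (j - 1)*(j + 4)*(j + 1)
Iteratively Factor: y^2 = (y)*(y)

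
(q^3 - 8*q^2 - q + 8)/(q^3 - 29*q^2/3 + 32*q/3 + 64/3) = 3*(q - 1)/(3*q - 8)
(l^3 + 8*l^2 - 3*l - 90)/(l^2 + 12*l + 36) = (l^2 + 2*l - 15)/(l + 6)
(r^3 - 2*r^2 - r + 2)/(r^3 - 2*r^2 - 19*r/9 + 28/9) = 9*(r^2 - r - 2)/(9*r^2 - 9*r - 28)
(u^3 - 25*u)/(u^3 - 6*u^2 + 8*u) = (u^2 - 25)/(u^2 - 6*u + 8)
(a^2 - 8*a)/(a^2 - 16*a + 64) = a/(a - 8)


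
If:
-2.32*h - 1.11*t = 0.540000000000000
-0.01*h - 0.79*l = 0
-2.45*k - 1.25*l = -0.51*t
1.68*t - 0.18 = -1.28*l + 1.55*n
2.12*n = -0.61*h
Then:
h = -0.32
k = 0.04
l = 0.00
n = 0.09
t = 0.19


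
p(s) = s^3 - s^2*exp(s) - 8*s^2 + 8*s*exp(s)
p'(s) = -s^2*exp(s) + 3*s^2 + 6*s*exp(s) - 16*s + 8*exp(s)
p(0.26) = 2.09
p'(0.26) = 8.35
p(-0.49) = -4.59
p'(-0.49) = 11.51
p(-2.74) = -82.53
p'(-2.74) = 65.33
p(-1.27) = -18.26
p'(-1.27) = 24.81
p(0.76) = 7.58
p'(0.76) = 15.19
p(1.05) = 13.19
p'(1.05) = 24.22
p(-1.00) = -12.31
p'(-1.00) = 19.37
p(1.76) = 44.51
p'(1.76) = 71.01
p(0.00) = 0.00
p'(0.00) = 8.00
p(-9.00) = -1377.02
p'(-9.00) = 386.98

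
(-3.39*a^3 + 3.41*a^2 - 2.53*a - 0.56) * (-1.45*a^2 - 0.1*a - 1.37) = 4.9155*a^5 - 4.6055*a^4 + 7.9718*a^3 - 3.6067*a^2 + 3.5221*a + 0.7672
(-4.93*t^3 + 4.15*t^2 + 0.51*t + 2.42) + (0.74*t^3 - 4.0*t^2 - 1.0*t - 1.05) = -4.19*t^3 + 0.15*t^2 - 0.49*t + 1.37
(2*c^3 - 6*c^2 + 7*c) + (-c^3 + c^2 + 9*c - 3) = c^3 - 5*c^2 + 16*c - 3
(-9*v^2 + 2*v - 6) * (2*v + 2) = -18*v^3 - 14*v^2 - 8*v - 12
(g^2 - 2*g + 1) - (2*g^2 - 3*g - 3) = -g^2 + g + 4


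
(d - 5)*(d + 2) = d^2 - 3*d - 10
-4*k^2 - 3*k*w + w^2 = (-4*k + w)*(k + w)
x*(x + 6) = x^2 + 6*x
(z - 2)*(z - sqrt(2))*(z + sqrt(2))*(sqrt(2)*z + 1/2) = sqrt(2)*z^4 - 2*sqrt(2)*z^3 + z^3/2 - 2*sqrt(2)*z^2 - z^2 - z + 4*sqrt(2)*z + 2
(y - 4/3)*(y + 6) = y^2 + 14*y/3 - 8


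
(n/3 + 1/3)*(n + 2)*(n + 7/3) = n^3/3 + 16*n^2/9 + 3*n + 14/9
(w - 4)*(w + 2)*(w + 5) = w^3 + 3*w^2 - 18*w - 40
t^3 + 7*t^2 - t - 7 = (t - 1)*(t + 1)*(t + 7)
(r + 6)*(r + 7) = r^2 + 13*r + 42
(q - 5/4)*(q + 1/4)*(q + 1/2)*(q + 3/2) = q^4 + q^3 - 25*q^2/16 - 11*q/8 - 15/64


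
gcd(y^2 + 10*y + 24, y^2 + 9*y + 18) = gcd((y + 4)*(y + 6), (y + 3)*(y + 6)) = y + 6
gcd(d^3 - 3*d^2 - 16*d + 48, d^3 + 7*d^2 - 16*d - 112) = d^2 - 16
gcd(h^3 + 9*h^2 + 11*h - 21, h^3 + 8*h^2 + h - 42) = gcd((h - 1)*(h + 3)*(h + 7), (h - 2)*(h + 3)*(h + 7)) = h^2 + 10*h + 21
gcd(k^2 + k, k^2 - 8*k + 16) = 1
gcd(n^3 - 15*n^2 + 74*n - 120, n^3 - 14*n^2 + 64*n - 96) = n^2 - 10*n + 24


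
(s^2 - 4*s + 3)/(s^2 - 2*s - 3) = (s - 1)/(s + 1)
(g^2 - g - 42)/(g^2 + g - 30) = (g - 7)/(g - 5)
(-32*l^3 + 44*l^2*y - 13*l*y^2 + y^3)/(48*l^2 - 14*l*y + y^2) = (4*l^2 - 5*l*y + y^2)/(-6*l + y)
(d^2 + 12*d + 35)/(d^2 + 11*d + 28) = (d + 5)/(d + 4)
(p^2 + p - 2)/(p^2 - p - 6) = (p - 1)/(p - 3)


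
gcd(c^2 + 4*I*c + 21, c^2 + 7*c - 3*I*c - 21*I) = c - 3*I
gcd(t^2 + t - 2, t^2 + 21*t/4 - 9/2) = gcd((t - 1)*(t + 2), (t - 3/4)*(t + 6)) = 1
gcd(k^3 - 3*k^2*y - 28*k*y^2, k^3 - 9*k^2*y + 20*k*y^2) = k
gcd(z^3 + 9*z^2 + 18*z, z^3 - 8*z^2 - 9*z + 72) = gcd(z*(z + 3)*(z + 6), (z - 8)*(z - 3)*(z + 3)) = z + 3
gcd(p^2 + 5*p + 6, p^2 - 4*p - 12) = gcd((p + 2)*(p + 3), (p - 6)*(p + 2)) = p + 2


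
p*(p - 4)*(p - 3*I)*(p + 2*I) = p^4 - 4*p^3 - I*p^3 + 6*p^2 + 4*I*p^2 - 24*p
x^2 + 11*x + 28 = (x + 4)*(x + 7)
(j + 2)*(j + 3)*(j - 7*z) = j^3 - 7*j^2*z + 5*j^2 - 35*j*z + 6*j - 42*z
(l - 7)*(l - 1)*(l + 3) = l^3 - 5*l^2 - 17*l + 21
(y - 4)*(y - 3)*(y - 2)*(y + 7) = y^4 - 2*y^3 - 37*y^2 + 158*y - 168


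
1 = 1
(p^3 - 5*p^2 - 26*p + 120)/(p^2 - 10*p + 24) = p + 5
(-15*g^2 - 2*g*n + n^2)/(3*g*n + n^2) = (-5*g + n)/n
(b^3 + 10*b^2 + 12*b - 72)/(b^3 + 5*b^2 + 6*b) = (b^3 + 10*b^2 + 12*b - 72)/(b*(b^2 + 5*b + 6))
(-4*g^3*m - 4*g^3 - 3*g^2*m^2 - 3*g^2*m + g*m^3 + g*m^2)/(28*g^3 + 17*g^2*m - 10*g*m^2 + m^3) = g*(-m - 1)/(7*g - m)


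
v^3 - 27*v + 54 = (v - 3)^2*(v + 6)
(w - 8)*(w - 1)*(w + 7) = w^3 - 2*w^2 - 55*w + 56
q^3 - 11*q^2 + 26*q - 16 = (q - 8)*(q - 2)*(q - 1)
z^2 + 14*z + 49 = (z + 7)^2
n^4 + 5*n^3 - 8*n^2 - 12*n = n*(n - 2)*(n + 1)*(n + 6)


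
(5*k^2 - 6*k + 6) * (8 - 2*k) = -10*k^3 + 52*k^2 - 60*k + 48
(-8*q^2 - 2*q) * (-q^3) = 8*q^5 + 2*q^4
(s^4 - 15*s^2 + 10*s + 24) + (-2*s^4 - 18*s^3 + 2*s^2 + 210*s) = -s^4 - 18*s^3 - 13*s^2 + 220*s + 24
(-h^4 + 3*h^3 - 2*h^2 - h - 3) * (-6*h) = 6*h^5 - 18*h^4 + 12*h^3 + 6*h^2 + 18*h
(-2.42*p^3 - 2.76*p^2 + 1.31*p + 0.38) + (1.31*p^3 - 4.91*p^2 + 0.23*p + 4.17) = -1.11*p^3 - 7.67*p^2 + 1.54*p + 4.55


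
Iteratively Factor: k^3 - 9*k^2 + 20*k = (k - 5)*(k^2 - 4*k) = (k - 5)*(k - 4)*(k)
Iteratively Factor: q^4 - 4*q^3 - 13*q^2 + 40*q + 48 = (q + 1)*(q^3 - 5*q^2 - 8*q + 48) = (q - 4)*(q + 1)*(q^2 - q - 12) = (q - 4)*(q + 1)*(q + 3)*(q - 4)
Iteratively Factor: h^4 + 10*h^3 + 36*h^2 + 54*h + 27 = (h + 1)*(h^3 + 9*h^2 + 27*h + 27) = (h + 1)*(h + 3)*(h^2 + 6*h + 9) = (h + 1)*(h + 3)^2*(h + 3)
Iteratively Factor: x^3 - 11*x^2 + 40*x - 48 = (x - 3)*(x^2 - 8*x + 16) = (x - 4)*(x - 3)*(x - 4)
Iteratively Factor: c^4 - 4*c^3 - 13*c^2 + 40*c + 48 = (c - 4)*(c^3 - 13*c - 12) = (c - 4)^2*(c^2 + 4*c + 3) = (c - 4)^2*(c + 3)*(c + 1)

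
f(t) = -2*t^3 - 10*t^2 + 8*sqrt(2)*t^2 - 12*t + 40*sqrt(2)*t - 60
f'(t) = -6*t^2 - 20*t + 16*sqrt(2)*t - 12 + 40*sqrt(2)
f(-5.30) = 38.44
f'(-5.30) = -137.90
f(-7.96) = 677.19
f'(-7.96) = -356.52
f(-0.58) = -85.02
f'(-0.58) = 41.03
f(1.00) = -16.12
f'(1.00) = 41.20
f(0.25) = -48.81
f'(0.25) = 44.85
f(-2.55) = -131.94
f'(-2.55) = -1.15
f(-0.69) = -89.47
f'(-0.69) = 39.90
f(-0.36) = -75.78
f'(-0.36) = 42.85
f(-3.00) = -127.88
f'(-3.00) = -17.31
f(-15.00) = 6317.06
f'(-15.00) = -1344.84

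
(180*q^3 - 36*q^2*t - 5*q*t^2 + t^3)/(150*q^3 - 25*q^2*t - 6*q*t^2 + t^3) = (6*q + t)/(5*q + t)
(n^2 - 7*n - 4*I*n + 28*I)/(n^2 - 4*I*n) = (n - 7)/n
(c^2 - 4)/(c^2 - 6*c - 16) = (c - 2)/(c - 8)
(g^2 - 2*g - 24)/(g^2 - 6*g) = (g + 4)/g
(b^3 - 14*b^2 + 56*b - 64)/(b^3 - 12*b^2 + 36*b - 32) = (b - 4)/(b - 2)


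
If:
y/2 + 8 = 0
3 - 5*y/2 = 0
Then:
No Solution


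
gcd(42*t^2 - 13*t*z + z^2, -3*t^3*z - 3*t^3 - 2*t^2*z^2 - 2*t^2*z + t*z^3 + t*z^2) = 1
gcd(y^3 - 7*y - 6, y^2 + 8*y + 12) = y + 2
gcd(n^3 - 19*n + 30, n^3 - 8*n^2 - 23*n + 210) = n + 5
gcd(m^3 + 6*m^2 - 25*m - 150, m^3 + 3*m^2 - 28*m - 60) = m^2 + m - 30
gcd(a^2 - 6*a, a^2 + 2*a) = a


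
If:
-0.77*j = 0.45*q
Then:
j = -0.584415584415584*q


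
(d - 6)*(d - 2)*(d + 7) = d^3 - d^2 - 44*d + 84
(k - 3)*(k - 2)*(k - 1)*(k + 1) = k^4 - 5*k^3 + 5*k^2 + 5*k - 6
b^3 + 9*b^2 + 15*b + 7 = (b + 1)^2*(b + 7)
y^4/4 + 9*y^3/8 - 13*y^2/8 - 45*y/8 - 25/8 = (y/4 + 1/4)*(y - 5/2)*(y + 1)*(y + 5)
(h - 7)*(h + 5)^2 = h^3 + 3*h^2 - 45*h - 175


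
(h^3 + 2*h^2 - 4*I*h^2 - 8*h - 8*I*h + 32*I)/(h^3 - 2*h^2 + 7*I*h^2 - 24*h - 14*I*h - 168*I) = (h^2 + h*(-2 - 4*I) + 8*I)/(h^2 + h*(-6 + 7*I) - 42*I)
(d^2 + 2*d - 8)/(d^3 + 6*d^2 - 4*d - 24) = (d + 4)/(d^2 + 8*d + 12)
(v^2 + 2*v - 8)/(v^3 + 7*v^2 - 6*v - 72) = (v - 2)/(v^2 + 3*v - 18)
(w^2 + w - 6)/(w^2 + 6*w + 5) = (w^2 + w - 6)/(w^2 + 6*w + 5)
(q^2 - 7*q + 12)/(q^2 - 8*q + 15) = (q - 4)/(q - 5)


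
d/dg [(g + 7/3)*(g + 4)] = 2*g + 19/3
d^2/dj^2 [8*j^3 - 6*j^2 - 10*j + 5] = 48*j - 12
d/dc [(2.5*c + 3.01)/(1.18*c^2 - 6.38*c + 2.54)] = (-2.95*c^2 - 7.1036*c + 25.5538)/(1.3924*c^4 - 15.0568*c^3 + 46.6988*c^2 - 32.4104*c + 6.4516)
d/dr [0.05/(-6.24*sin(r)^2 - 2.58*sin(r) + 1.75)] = (0.624*sin(r) + 0.129)*cos(r)/(6.24*sin(r)^2 + 2.58*sin(r) - 1.75)^2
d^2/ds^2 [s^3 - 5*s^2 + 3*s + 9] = 6*s - 10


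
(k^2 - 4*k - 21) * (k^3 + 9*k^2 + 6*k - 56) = k^5 + 5*k^4 - 51*k^3 - 269*k^2 + 98*k + 1176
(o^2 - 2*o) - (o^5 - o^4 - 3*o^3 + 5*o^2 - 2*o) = -o^5 + o^4 + 3*o^3 - 4*o^2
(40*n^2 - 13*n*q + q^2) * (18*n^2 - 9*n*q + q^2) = 720*n^4 - 594*n^3*q + 175*n^2*q^2 - 22*n*q^3 + q^4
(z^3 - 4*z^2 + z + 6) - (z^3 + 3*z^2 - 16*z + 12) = -7*z^2 + 17*z - 6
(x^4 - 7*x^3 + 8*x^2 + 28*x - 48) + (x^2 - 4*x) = x^4 - 7*x^3 + 9*x^2 + 24*x - 48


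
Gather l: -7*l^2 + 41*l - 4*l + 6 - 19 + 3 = -7*l^2 + 37*l - 10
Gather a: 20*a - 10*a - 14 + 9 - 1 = 10*a - 6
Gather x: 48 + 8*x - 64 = 8*x - 16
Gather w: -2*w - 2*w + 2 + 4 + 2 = 8 - 4*w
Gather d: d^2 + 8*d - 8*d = d^2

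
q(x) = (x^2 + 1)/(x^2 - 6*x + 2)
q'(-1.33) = -0.05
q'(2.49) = -0.58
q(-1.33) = 0.24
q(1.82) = -0.77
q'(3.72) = -1.66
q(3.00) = -1.43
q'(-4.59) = -0.05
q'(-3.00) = -0.06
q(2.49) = -1.07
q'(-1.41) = -0.06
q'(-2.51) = -0.07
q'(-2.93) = -0.06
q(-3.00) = 0.34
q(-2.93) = 0.34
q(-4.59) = 0.44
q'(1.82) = -0.33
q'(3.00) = -0.86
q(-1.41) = 0.24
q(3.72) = -2.29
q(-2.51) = 0.31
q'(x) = 2*x/(x^2 - 6*x + 2) + (6 - 2*x)*(x^2 + 1)/(x^2 - 6*x + 2)^2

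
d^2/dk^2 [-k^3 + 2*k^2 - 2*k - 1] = 4 - 6*k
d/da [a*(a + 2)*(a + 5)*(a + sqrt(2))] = 4*a^3 + 3*sqrt(2)*a^2 + 21*a^2 + 14*sqrt(2)*a + 20*a + 10*sqrt(2)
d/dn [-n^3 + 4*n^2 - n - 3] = -3*n^2 + 8*n - 1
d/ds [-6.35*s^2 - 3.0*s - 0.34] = -12.7*s - 3.0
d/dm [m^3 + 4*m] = 3*m^2 + 4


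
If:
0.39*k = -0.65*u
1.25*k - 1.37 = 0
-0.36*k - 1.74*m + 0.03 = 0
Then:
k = 1.10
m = -0.21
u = -0.66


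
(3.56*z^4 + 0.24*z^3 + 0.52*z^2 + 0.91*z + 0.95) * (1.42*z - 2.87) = 5.0552*z^5 - 9.8764*z^4 + 0.0496*z^3 - 0.2002*z^2 - 1.2627*z - 2.7265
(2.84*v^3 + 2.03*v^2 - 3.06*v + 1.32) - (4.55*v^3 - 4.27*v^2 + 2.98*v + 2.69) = -1.71*v^3 + 6.3*v^2 - 6.04*v - 1.37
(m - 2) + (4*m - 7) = 5*m - 9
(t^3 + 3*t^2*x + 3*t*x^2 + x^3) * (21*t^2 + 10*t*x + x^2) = 21*t^5 + 73*t^4*x + 94*t^3*x^2 + 54*t^2*x^3 + 13*t*x^4 + x^5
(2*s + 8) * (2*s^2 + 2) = 4*s^3 + 16*s^2 + 4*s + 16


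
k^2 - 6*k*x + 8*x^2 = (k - 4*x)*(k - 2*x)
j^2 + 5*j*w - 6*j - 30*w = (j - 6)*(j + 5*w)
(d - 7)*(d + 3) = d^2 - 4*d - 21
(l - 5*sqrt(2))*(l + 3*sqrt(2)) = l^2 - 2*sqrt(2)*l - 30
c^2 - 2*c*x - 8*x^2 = (c - 4*x)*(c + 2*x)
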